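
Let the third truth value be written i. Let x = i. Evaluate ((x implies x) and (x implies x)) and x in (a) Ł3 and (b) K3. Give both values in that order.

In Ł3: x implies x = i implies i = T  [min(1, 1−½+½)]
x implies x = i implies i = T
(x implies x) and (x implies x) = T and T = T
((x implies x) and (x implies x)) and x = T and i = i
In K3: x implies x = i implies i = i  [not i or i]
x implies x = i implies i = i
(x implies x) and (x implies x) = i and i = i
((x implies x) and (x implies x)) and x = i and i = i

i; i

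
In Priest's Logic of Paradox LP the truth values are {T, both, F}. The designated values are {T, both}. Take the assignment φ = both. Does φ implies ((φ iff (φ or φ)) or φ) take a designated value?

φ or φ = both or both = both
φ iff (φ or φ) = both iff both = both
(φ iff (φ or φ)) or φ = both or both = both
φ implies ((φ iff (φ or φ)) or φ) = both implies both = both  [not both or both]
both ∈ {T, both}.

Yes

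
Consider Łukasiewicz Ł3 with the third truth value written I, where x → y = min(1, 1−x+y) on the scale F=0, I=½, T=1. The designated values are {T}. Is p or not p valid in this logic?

No

Countermodel: p=I gives I, which is not designated.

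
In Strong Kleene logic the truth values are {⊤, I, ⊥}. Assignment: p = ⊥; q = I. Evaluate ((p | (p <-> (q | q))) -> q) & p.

⊥

q | q = I | I = I
p <-> (q | q) = ⊥ <-> I = I
p | (p <-> (q | q)) = ⊥ | I = I
(p | (p <-> (q | q))) -> q = I -> I = I  [~I | I]
((p | (p <-> (q | q))) -> q) & p = I & ⊥ = ⊥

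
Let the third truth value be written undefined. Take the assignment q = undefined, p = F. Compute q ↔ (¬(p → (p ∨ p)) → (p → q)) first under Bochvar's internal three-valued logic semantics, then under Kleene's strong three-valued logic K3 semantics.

undefined; undefined

In Bochvar's internal three-valued logic: p ∨ p = F ∨ F = F
p → (p ∨ p) = F → F = T
¬(p → (p ∨ p)) = ¬T = F
p → q = F → undefined = undefined
¬(p → (p ∨ p)) → (p → q) = F → undefined = undefined
q ↔ (¬(p → (p ∨ p)) → (p → q)) = undefined ↔ undefined = undefined
In Kleene's strong three-valued logic K3: p ∨ p = F ∨ F = F
p → (p ∨ p) = F → F = T
¬(p → (p ∨ p)) = ¬T = F
p → q = F → undefined = T  [¬F ∨ undefined]
¬(p → (p ∨ p)) → (p → q) = F → T = T
q ↔ (¬(p → (p ∨ p)) → (p → q)) = undefined ↔ T = undefined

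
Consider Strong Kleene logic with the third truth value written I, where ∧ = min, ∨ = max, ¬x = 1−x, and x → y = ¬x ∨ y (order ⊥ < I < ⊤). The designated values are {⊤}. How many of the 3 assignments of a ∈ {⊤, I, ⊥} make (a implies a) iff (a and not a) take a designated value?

0

a=⊤: ⊥ ·
a=I: I ·
a=⊥: ⊥ ·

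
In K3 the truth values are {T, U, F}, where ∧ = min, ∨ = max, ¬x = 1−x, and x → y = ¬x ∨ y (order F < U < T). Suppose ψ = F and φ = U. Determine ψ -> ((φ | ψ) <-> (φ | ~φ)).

φ | ψ = U | F = U
~φ = ~U = U
φ | ~φ = U | U = U
(φ | ψ) <-> (φ | ~φ) = U <-> U = U
ψ -> ((φ | ψ) <-> (φ | ~φ)) = F -> U = T  [~F | U]

T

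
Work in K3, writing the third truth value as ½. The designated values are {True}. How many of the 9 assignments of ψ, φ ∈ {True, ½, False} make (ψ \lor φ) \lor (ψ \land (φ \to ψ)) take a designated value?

5

Of the 9 assignments, 5 give a value in {True}.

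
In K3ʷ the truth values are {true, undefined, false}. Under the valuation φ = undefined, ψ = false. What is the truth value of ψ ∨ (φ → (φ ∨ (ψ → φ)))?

ψ → φ = false → undefined = undefined  [any arg is the third value ⇒ result is the third value]
φ ∨ (ψ → φ) = undefined ∨ undefined = undefined
φ → (φ ∨ (ψ → φ)) = undefined → undefined = undefined
ψ ∨ (φ → (φ ∨ (ψ → φ))) = false ∨ undefined = undefined

undefined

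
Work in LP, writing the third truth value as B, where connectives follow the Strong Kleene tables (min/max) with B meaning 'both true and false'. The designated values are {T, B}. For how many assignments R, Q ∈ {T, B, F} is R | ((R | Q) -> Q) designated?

Of the 9 assignments, 9 give a value in {T, B}.

9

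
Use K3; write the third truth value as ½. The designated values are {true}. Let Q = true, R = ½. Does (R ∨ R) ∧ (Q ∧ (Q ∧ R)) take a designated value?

R ∨ R = ½ ∨ ½ = ½
Q ∧ R = true ∧ ½ = ½
Q ∧ (Q ∧ R) = true ∧ ½ = ½
(R ∨ R) ∧ (Q ∧ (Q ∧ R)) = ½ ∧ ½ = ½
½ ∉ {true}.

No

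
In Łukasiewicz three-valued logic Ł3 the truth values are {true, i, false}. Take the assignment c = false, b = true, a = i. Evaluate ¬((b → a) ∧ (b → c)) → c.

b → a = true → i = i  [min(1, 1−1+½)]
b → c = true → false = false
(b → a) ∧ (b → c) = i ∧ false = false
¬((b → a) ∧ (b → c)) = ¬false = true
¬((b → a) ∧ (b → c)) → c = true → false = false

false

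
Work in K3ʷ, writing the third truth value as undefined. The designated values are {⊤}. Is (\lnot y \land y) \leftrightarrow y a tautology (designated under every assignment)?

Countermodel: y=⊤ gives ⊥, which is not designated.

No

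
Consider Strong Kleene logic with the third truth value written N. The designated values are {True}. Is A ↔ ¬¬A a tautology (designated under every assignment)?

Countermodel: A=N gives N, which is not designated.

No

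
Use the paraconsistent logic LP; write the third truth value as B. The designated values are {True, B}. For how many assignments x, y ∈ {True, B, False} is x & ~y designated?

4

Designated under: (x=True, y=B); (x=True, y=False); (x=B, y=B); (x=B, y=False).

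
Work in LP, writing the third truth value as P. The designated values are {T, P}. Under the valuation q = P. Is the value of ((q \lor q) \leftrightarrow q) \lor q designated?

q \lor q = P \lor P = P
(q \lor q) \leftrightarrow q = P \leftrightarrow P = P
((q \lor q) \leftrightarrow q) \lor q = P \lor P = P
P ∈ {T, P}.

Yes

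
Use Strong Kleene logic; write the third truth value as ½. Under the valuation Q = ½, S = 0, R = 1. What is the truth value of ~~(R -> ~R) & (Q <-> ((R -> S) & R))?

0

~R = ~1 = 0
R -> ~R = 1 -> 0 = 0
~(R -> ~R) = ~0 = 1
~~(R -> ~R) = ~1 = 0
R -> S = 1 -> 0 = 0
(R -> S) & R = 0 & 1 = 0
Q <-> ((R -> S) & R) = ½ <-> 0 = ½
~~(R -> ~R) & (Q <-> ((R -> S) & R)) = 0 & ½ = 0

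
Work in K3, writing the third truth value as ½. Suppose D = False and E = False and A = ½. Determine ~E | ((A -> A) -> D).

~E = ~False = True
A -> A = ½ -> ½ = ½
(A -> A) -> D = ½ -> False = ½
~E | ((A -> A) -> D) = True | ½ = True

True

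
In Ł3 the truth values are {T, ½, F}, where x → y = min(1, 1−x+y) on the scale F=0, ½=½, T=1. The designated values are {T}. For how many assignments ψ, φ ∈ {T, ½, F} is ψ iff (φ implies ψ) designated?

5

Of the 9 assignments, 5 give a value in {T}.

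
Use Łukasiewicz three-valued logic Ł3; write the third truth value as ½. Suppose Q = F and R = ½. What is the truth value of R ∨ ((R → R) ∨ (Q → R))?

T

R → R = ½ → ½ = T
Q → R = F → ½ = T
(R → R) ∨ (Q → R) = T ∨ T = T
R ∨ ((R → R) ∨ (Q → R)) = ½ ∨ T = T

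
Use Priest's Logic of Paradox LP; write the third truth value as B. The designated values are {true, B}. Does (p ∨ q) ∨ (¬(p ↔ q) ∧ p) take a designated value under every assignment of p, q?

No

Countermodel: p=false, q=false gives false, which is not designated.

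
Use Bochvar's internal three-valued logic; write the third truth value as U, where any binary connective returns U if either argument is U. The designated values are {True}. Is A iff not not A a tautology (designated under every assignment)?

No

Countermodel: A=U gives U, which is not designated.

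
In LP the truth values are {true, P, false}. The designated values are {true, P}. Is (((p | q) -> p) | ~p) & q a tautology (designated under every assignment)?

No

Countermodel: p=true, q=false gives false, which is not designated.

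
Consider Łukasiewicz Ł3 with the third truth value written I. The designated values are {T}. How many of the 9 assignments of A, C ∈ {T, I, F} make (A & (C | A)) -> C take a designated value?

Of the 9 assignments, 6 give a value in {T}.

6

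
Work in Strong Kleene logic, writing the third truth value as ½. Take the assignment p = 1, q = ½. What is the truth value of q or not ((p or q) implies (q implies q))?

½

p or q = 1 or ½ = 1
q implies q = ½ implies ½ = ½
(p or q) implies (q implies q) = 1 implies ½ = ½
not ((p or q) implies (q implies q)) = not ½ = ½
q or not ((p or q) implies (q implies q)) = ½ or ½ = ½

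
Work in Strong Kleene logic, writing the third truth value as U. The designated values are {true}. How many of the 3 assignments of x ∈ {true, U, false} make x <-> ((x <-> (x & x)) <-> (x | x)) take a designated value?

x=true: true ✓
x=U: U ·
x=false: true ✓

2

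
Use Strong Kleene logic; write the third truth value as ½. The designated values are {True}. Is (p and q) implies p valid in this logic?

Countermodel: p=½, q=True gives ½, which is not designated.

No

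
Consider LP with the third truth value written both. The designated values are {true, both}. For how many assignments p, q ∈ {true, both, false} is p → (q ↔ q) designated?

9

Of the 9 assignments, 9 give a value in {true, both}.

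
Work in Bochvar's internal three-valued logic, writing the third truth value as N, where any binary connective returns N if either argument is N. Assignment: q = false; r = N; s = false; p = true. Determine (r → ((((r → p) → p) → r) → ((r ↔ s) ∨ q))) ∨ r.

N

r → p = N → true = N  [any arg is the third value ⇒ result is the third value]
(r → p) → p = N → true = N
((r → p) → p) → r = N → N = N
r ↔ s = N ↔ false = N
(r ↔ s) ∨ q = N ∨ false = N
(((r → p) → p) → r) → ((r ↔ s) ∨ q) = N → N = N
r → ((((r → p) → p) → r) → ((r ↔ s) ∨ q)) = N → N = N
(r → ((((r → p) → p) → r) → ((r ↔ s) ∨ q))) ∨ r = N ∨ N = N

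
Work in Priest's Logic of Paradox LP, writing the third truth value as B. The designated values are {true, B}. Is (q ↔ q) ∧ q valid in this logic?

No

Countermodel: q=false gives false, which is not designated.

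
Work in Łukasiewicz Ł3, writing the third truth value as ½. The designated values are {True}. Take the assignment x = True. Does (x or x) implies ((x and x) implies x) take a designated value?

Yes

x or x = True or True = True
x and x = True and True = True
(x and x) implies x = True implies True = True
(x or x) implies ((x and x) implies x) = True implies True = True
True ∈ {True}.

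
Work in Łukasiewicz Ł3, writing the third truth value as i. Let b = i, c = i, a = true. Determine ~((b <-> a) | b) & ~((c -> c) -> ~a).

i

b <-> a = i <-> true = i  [1 − |½−1|]
(b <-> a) | b = i | i = i
~((b <-> a) | b) = ~i = i
c -> c = i -> i = true
~a = ~true = false
(c -> c) -> ~a = true -> false = false
~((c -> c) -> ~a) = ~false = true
~((b <-> a) | b) & ~((c -> c) -> ~a) = i & true = i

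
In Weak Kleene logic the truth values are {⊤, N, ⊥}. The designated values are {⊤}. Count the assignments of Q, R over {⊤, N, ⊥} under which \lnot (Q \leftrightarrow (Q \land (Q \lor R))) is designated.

Of the 9 assignments, 0 give a value in {⊤}.

0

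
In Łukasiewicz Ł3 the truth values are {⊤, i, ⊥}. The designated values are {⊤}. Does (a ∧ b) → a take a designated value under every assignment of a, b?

Every assignment of a, b over {⊤, i, ⊥} gives a value in {⊤}.
In particular, with a=i, b=i: (a ∧ b) → a = ⊤.

Yes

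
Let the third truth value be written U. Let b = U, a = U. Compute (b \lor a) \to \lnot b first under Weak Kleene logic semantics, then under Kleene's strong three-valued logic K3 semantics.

U; U

In Weak Kleene logic: b \lor a = U \lor U = U
\lnot b = \lnot U = U
(b \lor a) \to \lnot b = U \to U = U  [any arg is the third value ⇒ result is the third value]
In Kleene's strong three-valued logic K3: b \lor a = U \lor U = U
\lnot b = \lnot U = U
(b \lor a) \to \lnot b = U \to U = U  [\lnot U \lor U]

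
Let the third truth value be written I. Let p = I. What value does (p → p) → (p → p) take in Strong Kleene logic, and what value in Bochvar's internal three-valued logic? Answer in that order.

In Strong Kleene logic: p → p = I → I = I  [¬I ∨ I]
p → p = I → I = I
(p → p) → (p → p) = I → I = I
In Bochvar's internal three-valued logic: p → p = I → I = I
p → p = I → I = I
(p → p) → (p → p) = I → I = I

I; I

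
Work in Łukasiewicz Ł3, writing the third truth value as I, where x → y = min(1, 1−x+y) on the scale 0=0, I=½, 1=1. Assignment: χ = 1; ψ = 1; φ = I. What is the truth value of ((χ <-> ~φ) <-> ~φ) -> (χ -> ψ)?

~φ = ~I = I
χ <-> ~φ = 1 <-> I = I  [1 − |1−½|]
~φ = ~I = I
(χ <-> ~φ) <-> ~φ = I <-> I = 1
χ -> ψ = 1 -> 1 = 1
((χ <-> ~φ) <-> ~φ) -> (χ -> ψ) = 1 -> 1 = 1

1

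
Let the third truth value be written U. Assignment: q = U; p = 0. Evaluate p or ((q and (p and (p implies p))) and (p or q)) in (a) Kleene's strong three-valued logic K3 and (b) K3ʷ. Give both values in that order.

0; U

In Kleene's strong three-valued logic K3: p implies p = 0 implies 0 = 1
p and (p implies p) = 0 and 1 = 0
q and (p and (p implies p)) = U and 0 = 0
p or q = 0 or U = U
(q and (p and (p implies p))) and (p or q) = 0 and U = 0
p or ((q and (p and (p implies p))) and (p or q)) = 0 or 0 = 0
In K3ʷ: p implies p = 0 implies 0 = 1
p and (p implies p) = 0 and 1 = 0
q and (p and (p implies p)) = U and 0 = U
p or q = 0 or U = U
(q and (p and (p implies p))) and (p or q) = U and U = U
p or ((q and (p and (p implies p))) and (p or q)) = 0 or U = U
They differ because Kleene's strong three-valued logic K3 and K3ʷ treat U differently under the binary connectives.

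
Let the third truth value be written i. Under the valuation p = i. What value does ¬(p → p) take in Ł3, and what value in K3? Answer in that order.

False; i

In Ł3: p → p = i → i = True
¬(p → p) = ¬True = False
In K3: p → p = i → i = i  [¬i ∨ i]
¬(p → p) = ¬i = i
They differ because Ł3 and K3 treat i differently under implication.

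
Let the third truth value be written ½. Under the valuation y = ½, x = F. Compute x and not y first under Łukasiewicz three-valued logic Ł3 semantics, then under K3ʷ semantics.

F; ½

In Łukasiewicz three-valued logic Ł3: not y = not ½ = ½
x and not y = F and ½ = F
In K3ʷ: not y = not ½ = ½
x and not y = F and ½ = ½
They differ because Łukasiewicz three-valued logic Ł3 and K3ʷ treat ½ differently under the binary connectives.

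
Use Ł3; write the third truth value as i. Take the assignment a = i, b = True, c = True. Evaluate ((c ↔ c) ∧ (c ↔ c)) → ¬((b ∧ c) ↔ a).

c ↔ c = True ↔ True = True
c ↔ c = True ↔ True = True
(c ↔ c) ∧ (c ↔ c) = True ∧ True = True
b ∧ c = True ∧ True = True
(b ∧ c) ↔ a = True ↔ i = i  [1 − |1−½|]
¬((b ∧ c) ↔ a) = ¬i = i
((c ↔ c) ∧ (c ↔ c)) → ¬((b ∧ c) ↔ a) = True → i = i

i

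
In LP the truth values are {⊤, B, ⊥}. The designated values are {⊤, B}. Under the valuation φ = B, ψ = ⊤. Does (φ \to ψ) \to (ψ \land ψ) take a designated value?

φ \to ψ = B \to ⊤ = ⊤  [\lnot B \lor ⊤]
ψ \land ψ = ⊤ \land ⊤ = ⊤
(φ \to ψ) \to (ψ \land ψ) = ⊤ \to ⊤ = ⊤
⊤ ∈ {⊤, B}.

Yes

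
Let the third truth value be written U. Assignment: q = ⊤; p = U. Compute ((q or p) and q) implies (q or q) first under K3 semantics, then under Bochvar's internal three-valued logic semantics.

⊤; U

In K3: q or p = ⊤ or U = ⊤
(q or p) and q = ⊤ and ⊤ = ⊤
q or q = ⊤ or ⊤ = ⊤
((q or p) and q) implies (q or q) = ⊤ implies ⊤ = ⊤
In Bochvar's internal three-valued logic: q or p = ⊤ or U = U
(q or p) and q = U and ⊤ = U
q or q = ⊤ or ⊤ = ⊤
((q or p) and q) implies (q or q) = U implies ⊤ = U  [any arg is the third value ⇒ result is the third value]
They differ because K3 and Bochvar's internal three-valued logic treat U differently under the binary connectives.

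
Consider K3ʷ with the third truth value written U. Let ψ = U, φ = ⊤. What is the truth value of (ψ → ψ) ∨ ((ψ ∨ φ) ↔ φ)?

U

ψ → ψ = U → U = U  [any arg is the third value ⇒ result is the third value]
ψ ∨ φ = U ∨ ⊤ = U
(ψ ∨ φ) ↔ φ = U ↔ ⊤ = U
(ψ → ψ) ∨ ((ψ ∨ φ) ↔ φ) = U ∨ U = U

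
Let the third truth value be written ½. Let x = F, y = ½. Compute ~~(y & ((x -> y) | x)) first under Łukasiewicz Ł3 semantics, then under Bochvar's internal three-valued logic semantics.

½; ½

In Łukasiewicz Ł3: x -> y = F -> ½ = T
(x -> y) | x = T | F = T
y & ((x -> y) | x) = ½ & T = ½
~(y & ((x -> y) | x)) = ~½ = ½
~~(y & ((x -> y) | x)) = ~½ = ½
In Bochvar's internal three-valued logic: x -> y = F -> ½ = ½  [any arg is the third value ⇒ result is the third value]
(x -> y) | x = ½ | F = ½
y & ((x -> y) | x) = ½ & ½ = ½
~(y & ((x -> y) | x)) = ~½ = ½
~~(y & ((x -> y) | x)) = ~½ = ½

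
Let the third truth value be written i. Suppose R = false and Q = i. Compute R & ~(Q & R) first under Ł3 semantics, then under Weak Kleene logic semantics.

false; i

In Ł3: Q & R = i & false = false
~(Q & R) = ~false = true
R & ~(Q & R) = false & true = false
In Weak Kleene logic: Q & R = i & false = i
~(Q & R) = ~i = i
R & ~(Q & R) = false & i = i
They differ because Ł3 and Weak Kleene logic treat i differently under the binary connectives.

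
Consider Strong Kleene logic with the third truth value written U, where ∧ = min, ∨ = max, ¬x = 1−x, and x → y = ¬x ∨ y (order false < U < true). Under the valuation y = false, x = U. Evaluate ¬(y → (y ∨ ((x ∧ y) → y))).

false

x ∧ y = U ∧ false = false
(x ∧ y) → y = false → false = true
y ∨ ((x ∧ y) → y) = false ∨ true = true
y → (y ∨ ((x ∧ y) → y)) = false → true = true
¬(y → (y ∨ ((x ∧ y) → y))) = ¬true = false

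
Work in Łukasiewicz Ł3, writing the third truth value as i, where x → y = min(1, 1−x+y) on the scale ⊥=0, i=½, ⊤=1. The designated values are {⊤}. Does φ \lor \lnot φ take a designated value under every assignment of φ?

Countermodel: φ=i gives i, which is not designated.

No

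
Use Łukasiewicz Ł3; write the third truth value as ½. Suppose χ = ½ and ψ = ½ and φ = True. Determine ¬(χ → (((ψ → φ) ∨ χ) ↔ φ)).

False

ψ → φ = ½ → True = True
(ψ → φ) ∨ χ = True ∨ ½ = True
((ψ → φ) ∨ χ) ↔ φ = True ↔ True = True
χ → (((ψ → φ) ∨ χ) ↔ φ) = ½ → True = True
¬(χ → (((ψ → φ) ∨ χ) ↔ φ)) = ¬True = False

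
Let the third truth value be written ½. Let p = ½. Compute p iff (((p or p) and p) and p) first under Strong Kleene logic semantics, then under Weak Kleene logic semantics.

½; ½

In Strong Kleene logic: p or p = ½ or ½ = ½
(p or p) and p = ½ and ½ = ½
((p or p) and p) and p = ½ and ½ = ½
p iff (((p or p) and p) and p) = ½ iff ½ = ½
In Weak Kleene logic: p or p = ½ or ½ = ½
(p or p) and p = ½ and ½ = ½
((p or p) and p) and p = ½ and ½ = ½
p iff (((p or p) and p) and p) = ½ iff ½ = ½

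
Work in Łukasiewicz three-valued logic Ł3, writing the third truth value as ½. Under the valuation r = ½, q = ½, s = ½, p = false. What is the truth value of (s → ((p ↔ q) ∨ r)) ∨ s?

true

p ↔ q = false ↔ ½ = ½  [1 − |0−½|]
(p ↔ q) ∨ r = ½ ∨ ½ = ½
s → ((p ↔ q) ∨ r) = ½ → ½ = true
(s → ((p ↔ q) ∨ r)) ∨ s = true ∨ ½ = true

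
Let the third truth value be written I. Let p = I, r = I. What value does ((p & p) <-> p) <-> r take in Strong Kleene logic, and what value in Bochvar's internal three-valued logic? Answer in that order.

In Strong Kleene logic: p & p = I & I = I
(p & p) <-> p = I <-> I = I
((p & p) <-> p) <-> r = I <-> I = I
In Bochvar's internal three-valued logic: p & p = I & I = I
(p & p) <-> p = I <-> I = I
((p & p) <-> p) <-> r = I <-> I = I

I; I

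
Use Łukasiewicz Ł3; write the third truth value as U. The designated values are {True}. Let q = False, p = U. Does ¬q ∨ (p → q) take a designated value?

¬q = ¬False = True
p → q = U → False = U  [min(1, 1−½+0)]
¬q ∨ (p → q) = True ∨ U = True
True ∈ {True}.

Yes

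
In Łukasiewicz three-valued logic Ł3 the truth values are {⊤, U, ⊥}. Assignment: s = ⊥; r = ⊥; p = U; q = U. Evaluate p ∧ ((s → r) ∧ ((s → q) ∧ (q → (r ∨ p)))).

s → r = ⊥ → ⊥ = ⊤
s → q = ⊥ → U = ⊤  [min(1, 1−0+½)]
r ∨ p = ⊥ ∨ U = U
q → (r ∨ p) = U → U = ⊤
(s → q) ∧ (q → (r ∨ p)) = ⊤ ∧ ⊤ = ⊤
(s → r) ∧ ((s → q) ∧ (q → (r ∨ p))) = ⊤ ∧ ⊤ = ⊤
p ∧ ((s → r) ∧ ((s → q) ∧ (q → (r ∨ p)))) = U ∧ ⊤ = U

U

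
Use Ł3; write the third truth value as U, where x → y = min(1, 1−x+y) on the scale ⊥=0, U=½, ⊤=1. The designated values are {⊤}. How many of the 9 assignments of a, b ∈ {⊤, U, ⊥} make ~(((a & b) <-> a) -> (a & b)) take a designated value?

Designated under: (a=⊥, b=⊤); (a=⊥, b=U); (a=⊥, b=⊥).

3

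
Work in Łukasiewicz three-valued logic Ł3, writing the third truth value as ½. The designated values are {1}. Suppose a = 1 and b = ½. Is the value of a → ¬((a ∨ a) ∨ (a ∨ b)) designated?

No

a ∨ a = 1 ∨ 1 = 1
a ∨ b = 1 ∨ ½ = 1
(a ∨ a) ∨ (a ∨ b) = 1 ∨ 1 = 1
¬((a ∨ a) ∨ (a ∨ b)) = ¬1 = 0
a → ¬((a ∨ a) ∨ (a ∨ b)) = 1 → 0 = 0
0 ∉ {1}.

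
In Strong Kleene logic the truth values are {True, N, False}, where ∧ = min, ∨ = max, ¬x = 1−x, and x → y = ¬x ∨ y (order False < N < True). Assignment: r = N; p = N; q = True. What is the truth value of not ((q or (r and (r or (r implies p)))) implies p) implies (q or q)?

True

r implies p = N implies N = N  [not N or N]
r or (r implies p) = N or N = N
r and (r or (r implies p)) = N and N = N
q or (r and (r or (r implies p))) = True or N = True
(q or (r and (r or (r implies p)))) implies p = True implies N = N
not ((q or (r and (r or (r implies p)))) implies p) = not N = N
q or q = True or True = True
not ((q or (r and (r or (r implies p)))) implies p) implies (q or q) = N implies True = True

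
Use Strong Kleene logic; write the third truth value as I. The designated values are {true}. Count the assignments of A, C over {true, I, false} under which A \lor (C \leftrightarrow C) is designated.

7

Of the 9 assignments, 7 give a value in {true}.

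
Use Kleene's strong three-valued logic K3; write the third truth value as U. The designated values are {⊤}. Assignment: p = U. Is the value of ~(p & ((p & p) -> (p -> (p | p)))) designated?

No

p & p = U & U = U
p | p = U | U = U
p -> (p | p) = U -> U = U  [~U | U]
(p & p) -> (p -> (p | p)) = U -> U = U
p & ((p & p) -> (p -> (p | p))) = U & U = U
~(p & ((p & p) -> (p -> (p | p)))) = ~U = U
U ∉ {⊤}.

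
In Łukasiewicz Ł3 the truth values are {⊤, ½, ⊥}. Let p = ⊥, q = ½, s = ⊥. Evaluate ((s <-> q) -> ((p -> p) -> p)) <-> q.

⊤

s <-> q = ⊥ <-> ½ = ½  [1 − |0−½|]
p -> p = ⊥ -> ⊥ = ⊤
(p -> p) -> p = ⊤ -> ⊥ = ⊥
(s <-> q) -> ((p -> p) -> p) = ½ -> ⊥ = ½
((s <-> q) -> ((p -> p) -> p)) <-> q = ½ <-> ½ = ⊤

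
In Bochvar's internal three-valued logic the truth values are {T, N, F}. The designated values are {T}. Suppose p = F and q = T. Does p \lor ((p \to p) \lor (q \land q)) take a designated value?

p \to p = F \to F = T
q \land q = T \land T = T
(p \to p) \lor (q \land q) = T \lor T = T
p \lor ((p \to p) \lor (q \land q)) = F \lor T = T
T ∈ {T}.

Yes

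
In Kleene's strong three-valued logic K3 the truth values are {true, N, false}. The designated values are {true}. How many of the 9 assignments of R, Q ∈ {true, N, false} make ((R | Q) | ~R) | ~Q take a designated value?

Of the 9 assignments, 8 give a value in {true}.

8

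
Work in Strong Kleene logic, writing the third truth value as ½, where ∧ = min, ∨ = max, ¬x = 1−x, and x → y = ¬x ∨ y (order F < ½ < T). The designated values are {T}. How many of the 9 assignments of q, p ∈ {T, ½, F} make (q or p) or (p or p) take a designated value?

Of the 9 assignments, 5 give a value in {T}.

5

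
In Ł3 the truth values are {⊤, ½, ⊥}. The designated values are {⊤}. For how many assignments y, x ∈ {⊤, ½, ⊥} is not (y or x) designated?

1

Designated under: (y=⊥, x=⊥).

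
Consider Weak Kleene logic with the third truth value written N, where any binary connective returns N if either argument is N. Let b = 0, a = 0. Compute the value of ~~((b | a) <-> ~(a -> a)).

b | a = 0 | 0 = 0
a -> a = 0 -> 0 = 1
~(a -> a) = ~1 = 0
(b | a) <-> ~(a -> a) = 0 <-> 0 = 1
~((b | a) <-> ~(a -> a)) = ~1 = 0
~~((b | a) <-> ~(a -> a)) = ~0 = 1

1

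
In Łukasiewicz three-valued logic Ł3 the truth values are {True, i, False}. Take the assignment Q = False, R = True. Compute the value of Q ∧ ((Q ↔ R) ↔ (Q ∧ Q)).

False

Q ↔ R = False ↔ True = False
Q ∧ Q = False ∧ False = False
(Q ↔ R) ↔ (Q ∧ Q) = False ↔ False = True
Q ∧ ((Q ↔ R) ↔ (Q ∧ Q)) = False ∧ True = False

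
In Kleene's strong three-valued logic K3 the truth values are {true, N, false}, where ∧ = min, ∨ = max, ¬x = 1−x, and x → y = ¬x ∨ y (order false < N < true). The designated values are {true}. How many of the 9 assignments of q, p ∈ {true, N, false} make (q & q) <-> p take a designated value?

Designated under: (q=true, p=true); (q=false, p=false).

2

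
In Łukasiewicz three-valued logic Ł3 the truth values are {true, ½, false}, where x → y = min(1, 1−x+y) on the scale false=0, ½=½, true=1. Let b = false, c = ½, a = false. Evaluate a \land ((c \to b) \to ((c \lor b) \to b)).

false

c \to b = ½ \to false = ½  [min(1, 1−½+0)]
c \lor b = ½ \lor false = ½
(c \lor b) \to b = ½ \to false = ½
(c \to b) \to ((c \lor b) \to b) = ½ \to ½ = true
a \land ((c \to b) \to ((c \lor b) \to b)) = false \land true = false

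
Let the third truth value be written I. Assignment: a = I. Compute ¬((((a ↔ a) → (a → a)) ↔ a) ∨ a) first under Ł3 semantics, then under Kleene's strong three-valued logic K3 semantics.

In Ł3: a ↔ a = I ↔ I = ⊤  [1 − |½−½|]
a → a = I → I = ⊤
(a ↔ a) → (a → a) = ⊤ → ⊤ = ⊤
((a ↔ a) → (a → a)) ↔ a = ⊤ ↔ I = I
(((a ↔ a) → (a → a)) ↔ a) ∨ a = I ∨ I = I
¬((((a ↔ a) → (a → a)) ↔ a) ∨ a) = ¬I = I
In Kleene's strong three-valued logic K3: a ↔ a = I ↔ I = I
a → a = I → I = I  [¬I ∨ I]
(a ↔ a) → (a → a) = I → I = I
((a ↔ a) → (a → a)) ↔ a = I ↔ I = I
(((a ↔ a) → (a → a)) ↔ a) ∨ a = I ∨ I = I
¬((((a ↔ a) → (a → a)) ↔ a) ∨ a) = ¬I = I

I; I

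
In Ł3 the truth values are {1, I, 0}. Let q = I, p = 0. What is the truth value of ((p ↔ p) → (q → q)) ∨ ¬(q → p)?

p ↔ p = 0 ↔ 0 = 1
q → q = I → I = 1  [min(1, 1−½+½)]
(p ↔ p) → (q → q) = 1 → 1 = 1
q → p = I → 0 = I
¬(q → p) = ¬I = I
((p ↔ p) → (q → q)) ∨ ¬(q → p) = 1 ∨ I = 1

1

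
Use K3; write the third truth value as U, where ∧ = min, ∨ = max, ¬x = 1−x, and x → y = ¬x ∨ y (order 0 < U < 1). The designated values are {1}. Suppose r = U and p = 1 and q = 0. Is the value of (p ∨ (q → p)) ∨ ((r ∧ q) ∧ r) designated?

Yes

q → p = 0 → 1 = 1
p ∨ (q → p) = 1 ∨ 1 = 1
r ∧ q = U ∧ 0 = 0
(r ∧ q) ∧ r = 0 ∧ U = 0
(p ∨ (q → p)) ∨ ((r ∧ q) ∧ r) = 1 ∨ 0 = 1
1 ∈ {1}.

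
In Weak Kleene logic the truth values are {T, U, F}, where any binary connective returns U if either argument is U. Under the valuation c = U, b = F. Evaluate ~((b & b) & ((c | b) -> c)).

b & b = F & F = F
c | b = U | F = U
(c | b) -> c = U -> U = U  [any arg is the third value ⇒ result is the third value]
(b & b) & ((c | b) -> c) = F & U = U
~((b & b) & ((c | b) -> c)) = ~U = U

U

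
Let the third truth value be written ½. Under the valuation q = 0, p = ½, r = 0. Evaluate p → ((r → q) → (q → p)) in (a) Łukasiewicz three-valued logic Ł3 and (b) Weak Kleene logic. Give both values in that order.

In Łukasiewicz three-valued logic Ł3: r → q = 0 → 0 = 1
q → p = 0 → ½ = 1
(r → q) → (q → p) = 1 → 1 = 1
p → ((r → q) → (q → p)) = ½ → 1 = 1
In Weak Kleene logic: r → q = 0 → 0 = 1
q → p = 0 → ½ = ½  [any arg is the third value ⇒ result is the third value]
(r → q) → (q → p) = 1 → ½ = ½
p → ((r → q) → (q → p)) = ½ → ½ = ½
They differ because Łukasiewicz three-valued logic Ł3 and Weak Kleene logic treat ½ differently under the binary connectives.

1; ½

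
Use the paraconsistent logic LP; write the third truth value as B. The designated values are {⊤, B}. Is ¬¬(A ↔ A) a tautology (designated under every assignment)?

Yes

Every assignment of A over {⊤, B, ⊥} gives a value in {⊤, B}.
In particular, with A=B: ¬¬(A ↔ A) = B.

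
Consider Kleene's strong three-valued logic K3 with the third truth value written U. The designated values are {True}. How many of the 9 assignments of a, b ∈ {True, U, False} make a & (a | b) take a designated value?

3

Designated under: (a=True, b=True); (a=True, b=U); (a=True, b=False).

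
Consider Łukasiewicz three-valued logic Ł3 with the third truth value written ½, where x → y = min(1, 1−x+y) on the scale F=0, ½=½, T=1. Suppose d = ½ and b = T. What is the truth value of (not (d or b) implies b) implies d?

½

d or b = ½ or T = T
not (d or b) = not T = F
not (d or b) implies b = F implies T = T
(not (d or b) implies b) implies d = T implies ½ = ½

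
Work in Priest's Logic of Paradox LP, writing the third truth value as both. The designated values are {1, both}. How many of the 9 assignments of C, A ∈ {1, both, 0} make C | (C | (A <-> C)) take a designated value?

8

Of the 9 assignments, 8 give a value in {1, both}.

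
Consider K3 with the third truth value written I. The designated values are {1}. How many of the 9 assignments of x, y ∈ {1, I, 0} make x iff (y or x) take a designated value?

4

Designated under: (x=1, y=1); (x=1, y=I); (x=1, y=0); (x=0, y=0).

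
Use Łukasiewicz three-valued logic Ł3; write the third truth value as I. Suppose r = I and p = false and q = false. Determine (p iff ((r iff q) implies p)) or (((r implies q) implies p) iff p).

I

r iff q = I iff false = I  [1 − |½−0|]
(r iff q) implies p = I implies false = I
p iff ((r iff q) implies p) = false iff I = I
r implies q = I implies false = I
(r implies q) implies p = I implies false = I
((r implies q) implies p) iff p = I iff false = I
(p iff ((r iff q) implies p)) or (((r implies q) implies p) iff p) = I or I = I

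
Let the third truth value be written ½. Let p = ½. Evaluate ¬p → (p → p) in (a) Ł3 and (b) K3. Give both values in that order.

In Ł3: ¬p = ¬½ = ½
p → p = ½ → ½ = T  [min(1, 1−½+½)]
¬p → (p → p) = ½ → T = T
In K3: ¬p = ¬½ = ½
p → p = ½ → ½ = ½  [¬½ ∨ ½]
¬p → (p → p) = ½ → ½ = ½
They differ because Ł3 and K3 treat ½ differently under implication.

T; ½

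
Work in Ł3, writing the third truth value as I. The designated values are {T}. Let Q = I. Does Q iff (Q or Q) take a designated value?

Q or Q = I or I = I
Q iff (Q or Q) = I iff I = T  [1 − |½−½|]
T ∈ {T}.

Yes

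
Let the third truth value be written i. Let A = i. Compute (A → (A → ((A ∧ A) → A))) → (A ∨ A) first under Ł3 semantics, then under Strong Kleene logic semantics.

In Ł3: A ∧ A = i ∧ i = i
(A ∧ A) → A = i → i = 1  [min(1, 1−½+½)]
A → ((A ∧ A) → A) = i → 1 = 1
A → (A → ((A ∧ A) → A)) = i → 1 = 1
A ∨ A = i ∨ i = i
(A → (A → ((A ∧ A) → A))) → (A ∨ A) = 1 → i = i
In Strong Kleene logic: A ∧ A = i ∧ i = i
(A ∧ A) → A = i → i = i
A → ((A ∧ A) → A) = i → i = i
A → (A → ((A ∧ A) → A)) = i → i = i
A ∨ A = i ∨ i = i
(A → (A → ((A ∧ A) → A))) → (A ∨ A) = i → i = i

i; i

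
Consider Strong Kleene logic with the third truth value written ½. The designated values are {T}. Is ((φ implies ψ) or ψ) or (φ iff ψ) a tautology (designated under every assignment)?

No

Countermodel: φ=T, ψ=½ gives ½, which is not designated.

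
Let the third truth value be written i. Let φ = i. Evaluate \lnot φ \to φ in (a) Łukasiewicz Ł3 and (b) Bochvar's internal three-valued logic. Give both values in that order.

In Łukasiewicz Ł3: \lnot φ = \lnot i = i
\lnot φ \to φ = i \to i = True  [min(1, 1−½+½)]
In Bochvar's internal three-valued logic: \lnot φ = \lnot i = i
\lnot φ \to φ = i \to i = i
They differ because Łukasiewicz Ł3 and Bochvar's internal three-valued logic treat i differently under the binary connectives.

True; i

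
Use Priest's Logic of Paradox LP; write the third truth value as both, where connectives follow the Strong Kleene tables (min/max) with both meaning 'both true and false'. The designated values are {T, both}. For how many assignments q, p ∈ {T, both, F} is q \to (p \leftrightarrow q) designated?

Of the 9 assignments, 8 give a value in {T, both}.

8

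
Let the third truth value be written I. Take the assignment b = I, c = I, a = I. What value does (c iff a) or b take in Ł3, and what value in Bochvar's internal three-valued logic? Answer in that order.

T; I

In Ł3: c iff a = I iff I = T
(c iff a) or b = T or I = T
In Bochvar's internal three-valued logic: c iff a = I iff I = I
(c iff a) or b = I or I = I
They differ because Ł3 and Bochvar's internal three-valued logic treat I differently under the binary connectives.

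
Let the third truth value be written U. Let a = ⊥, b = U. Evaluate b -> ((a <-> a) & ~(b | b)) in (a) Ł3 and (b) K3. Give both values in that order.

⊤; U

In Ł3: a <-> a = ⊥ <-> ⊥ = ⊤
b | b = U | U = U
~(b | b) = ~U = U
(a <-> a) & ~(b | b) = ⊤ & U = U
b -> ((a <-> a) & ~(b | b)) = U -> U = ⊤
In K3: a <-> a = ⊥ <-> ⊥ = ⊤
b | b = U | U = U
~(b | b) = ~U = U
(a <-> a) & ~(b | b) = ⊤ & U = U
b -> ((a <-> a) & ~(b | b)) = U -> U = U  [~U | U]
They differ because Ł3 and K3 treat U differently under implication.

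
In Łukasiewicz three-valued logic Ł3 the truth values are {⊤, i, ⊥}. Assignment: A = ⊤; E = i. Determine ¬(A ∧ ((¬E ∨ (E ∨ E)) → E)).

¬E = ¬i = i
E ∨ E = i ∨ i = i
¬E ∨ (E ∨ E) = i ∨ i = i
(¬E ∨ (E ∨ E)) → E = i → i = ⊤  [min(1, 1−½+½)]
A ∧ ((¬E ∨ (E ∨ E)) → E) = ⊤ ∧ ⊤ = ⊤
¬(A ∧ ((¬E ∨ (E ∨ E)) → E)) = ¬⊤ = ⊥

⊥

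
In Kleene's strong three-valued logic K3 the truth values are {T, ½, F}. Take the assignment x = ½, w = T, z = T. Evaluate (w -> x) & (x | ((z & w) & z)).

½

w -> x = T -> ½ = ½
z & w = T & T = T
(z & w) & z = T & T = T
x | ((z & w) & z) = ½ | T = T
(w -> x) & (x | ((z & w) & z)) = ½ & T = ½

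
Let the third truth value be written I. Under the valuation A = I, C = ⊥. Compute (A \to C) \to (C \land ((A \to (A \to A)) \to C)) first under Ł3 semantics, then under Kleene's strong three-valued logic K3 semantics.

In Ł3: A \to C = I \to ⊥ = I
A \to A = I \to I = ⊤
A \to (A \to A) = I \to ⊤ = ⊤
(A \to (A \to A)) \to C = ⊤ \to ⊥ = ⊥
C \land ((A \to (A \to A)) \to C) = ⊥ \land ⊥ = ⊥
(A \to C) \to (C \land ((A \to (A \to A)) \to C)) = I \to ⊥ = I
In Kleene's strong three-valued logic K3: A \to C = I \to ⊥ = I  [\lnot I \lor ⊥]
A \to A = I \to I = I
A \to (A \to A) = I \to I = I
(A \to (A \to A)) \to C = I \to ⊥ = I
C \land ((A \to (A \to A)) \to C) = ⊥ \land I = ⊥
(A \to C) \to (C \land ((A \to (A \to A)) \to C)) = I \to ⊥ = I

I; I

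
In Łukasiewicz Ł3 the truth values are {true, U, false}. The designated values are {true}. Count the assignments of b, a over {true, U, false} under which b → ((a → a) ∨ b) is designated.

Of the 9 assignments, 9 give a value in {true}.

9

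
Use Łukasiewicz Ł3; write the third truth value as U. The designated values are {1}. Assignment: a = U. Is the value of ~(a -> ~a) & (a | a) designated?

~a = ~U = U
a -> ~a = U -> U = 1
~(a -> ~a) = ~1 = 0
a | a = U | U = U
~(a -> ~a) & (a | a) = 0 & U = 0
0 ∉ {1}.

No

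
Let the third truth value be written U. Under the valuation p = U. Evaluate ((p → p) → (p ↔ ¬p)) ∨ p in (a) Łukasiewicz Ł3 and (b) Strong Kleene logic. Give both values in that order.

In Łukasiewicz Ł3: p → p = U → U = ⊤
¬p = ¬U = U
p ↔ ¬p = U ↔ U = ⊤
(p → p) → (p ↔ ¬p) = ⊤ → ⊤ = ⊤
((p → p) → (p ↔ ¬p)) ∨ p = ⊤ ∨ U = ⊤
In Strong Kleene logic: p → p = U → U = U
¬p = ¬U = U
p ↔ ¬p = U ↔ U = U
(p → p) → (p ↔ ¬p) = U → U = U
((p → p) → (p ↔ ¬p)) ∨ p = U ∨ U = U
They differ because Łukasiewicz Ł3 and Strong Kleene logic treat U differently under implication.

⊤; U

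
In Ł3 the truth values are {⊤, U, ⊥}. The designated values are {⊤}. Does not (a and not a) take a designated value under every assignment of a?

Countermodel: a=U gives U, which is not designated.

No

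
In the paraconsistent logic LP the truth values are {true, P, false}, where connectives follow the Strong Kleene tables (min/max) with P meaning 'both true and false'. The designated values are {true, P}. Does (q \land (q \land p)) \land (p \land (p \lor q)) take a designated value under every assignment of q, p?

Countermodel: q=true, p=false gives false, which is not designated.

No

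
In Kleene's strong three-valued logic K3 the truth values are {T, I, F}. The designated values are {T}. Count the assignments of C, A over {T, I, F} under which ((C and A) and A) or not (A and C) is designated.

Of the 9 assignments, 6 give a value in {T}.

6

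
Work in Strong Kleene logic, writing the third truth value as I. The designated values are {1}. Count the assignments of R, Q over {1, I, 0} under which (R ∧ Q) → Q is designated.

Of the 9 assignments, 7 give a value in {1}.

7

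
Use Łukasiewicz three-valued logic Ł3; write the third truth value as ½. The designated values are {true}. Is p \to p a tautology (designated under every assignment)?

Every assignment of p over {true, ½, false} gives a value in {true}.
In particular, with p=½: p \to p = true.

Yes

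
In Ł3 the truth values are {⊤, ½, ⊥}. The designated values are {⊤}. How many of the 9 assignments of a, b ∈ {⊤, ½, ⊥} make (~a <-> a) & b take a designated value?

1

Designated under: (a=½, b=⊤).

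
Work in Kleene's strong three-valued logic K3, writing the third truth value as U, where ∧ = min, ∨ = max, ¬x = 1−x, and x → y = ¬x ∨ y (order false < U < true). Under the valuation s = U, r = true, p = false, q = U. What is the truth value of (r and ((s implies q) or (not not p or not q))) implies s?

U

s implies q = U implies U = U
not p = not false = true
not not p = not true = false
not q = not U = U
not not p or not q = false or U = U
(s implies q) or (not not p or not q) = U or U = U
r and ((s implies q) or (not not p or not q)) = true and U = U
(r and ((s implies q) or (not not p or not q))) implies s = U implies U = U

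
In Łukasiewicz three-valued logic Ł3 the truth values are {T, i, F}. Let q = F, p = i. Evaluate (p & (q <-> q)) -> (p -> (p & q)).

q <-> q = F <-> F = T
p & (q <-> q) = i & T = i
p & q = i & F = F
p -> (p & q) = i -> F = i  [min(1, 1−½+0)]
(p & (q <-> q)) -> (p -> (p & q)) = i -> i = T

T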